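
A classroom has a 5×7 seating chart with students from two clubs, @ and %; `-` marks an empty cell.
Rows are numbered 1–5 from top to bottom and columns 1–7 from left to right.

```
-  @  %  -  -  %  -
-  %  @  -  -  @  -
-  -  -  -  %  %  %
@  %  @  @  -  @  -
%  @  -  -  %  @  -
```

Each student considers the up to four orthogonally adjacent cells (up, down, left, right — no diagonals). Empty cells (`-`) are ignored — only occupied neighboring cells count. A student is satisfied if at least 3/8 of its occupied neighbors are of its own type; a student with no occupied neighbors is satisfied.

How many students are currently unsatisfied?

11

Row 1: (1,2)@ 0/2 unhappy · (1,3)% 0/2 unhappy · (1,6)% 0/1 unhappy
Row 2: (2,2)% 0/2 unhappy · (2,3)@ 0/2 unhappy · (2,6)@ 0/2 unhappy
Row 3: (3,5)% 1/1 ok · (3,6)% 2/4 ok · (3,7)% 1/1 ok
Row 4: (4,1)@ 0/2 unhappy · (4,2)% 0/3 unhappy · (4,3)@ 1/2 ok · (4,4)@ 1/1 ok · (4,6)@ 1/2 ok
Row 5: (5,1)% 0/2 unhappy · (5,2)@ 0/2 unhappy · (5,5)% 0/1 unhappy · (5,6)@ 1/2 ok
Unsatisfied: (1,2), (1,3), (1,6), (2,2), (2,3), (2,6), (4,1), (4,2), (5,1), (5,2), (5,5) — 11 in total.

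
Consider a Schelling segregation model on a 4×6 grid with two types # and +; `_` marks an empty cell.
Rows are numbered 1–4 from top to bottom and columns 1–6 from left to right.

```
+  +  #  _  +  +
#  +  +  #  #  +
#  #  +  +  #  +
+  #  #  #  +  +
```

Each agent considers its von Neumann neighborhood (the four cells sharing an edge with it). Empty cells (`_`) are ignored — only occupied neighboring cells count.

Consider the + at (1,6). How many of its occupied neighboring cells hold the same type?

2

Occupied neighbors of (1,6): (2,6)=+, (1,5)=+.
Same type (+): 2 of 2.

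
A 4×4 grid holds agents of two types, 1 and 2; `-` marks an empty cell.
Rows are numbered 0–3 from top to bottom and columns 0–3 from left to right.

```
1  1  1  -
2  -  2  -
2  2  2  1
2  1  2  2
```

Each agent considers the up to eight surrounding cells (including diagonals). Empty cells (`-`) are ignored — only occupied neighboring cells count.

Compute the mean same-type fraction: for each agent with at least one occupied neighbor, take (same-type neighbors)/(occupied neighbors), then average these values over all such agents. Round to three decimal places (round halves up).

0.508

Row 0: (0,0)1 1/2 · (0,1)1 2/4 · (0,2)1 1/2
Row 1: (1,0)2 2/4 · (1,2)2 2/5
Row 2: (2,0)2 3/4 · (2,1)2 6/7 · (2,2)2 4/6 · (2,3)1 0/4
Row 3: (3,0)2 2/3 · (3,1)1 0/5 · (3,2)2 3/5 · (3,3)2 2/3
Sum over 13 agents: 1/2 + 2/4 + 1/2 + 2/4 + 2/5 + 3/4 + 6/7 + 4/6 + 0/4 + 2/3 + 0/5 + 3/5 + 2/3 = 185/28; mean = 185/28 ÷ 13 = 185/364 = 0.508241… → 0.508.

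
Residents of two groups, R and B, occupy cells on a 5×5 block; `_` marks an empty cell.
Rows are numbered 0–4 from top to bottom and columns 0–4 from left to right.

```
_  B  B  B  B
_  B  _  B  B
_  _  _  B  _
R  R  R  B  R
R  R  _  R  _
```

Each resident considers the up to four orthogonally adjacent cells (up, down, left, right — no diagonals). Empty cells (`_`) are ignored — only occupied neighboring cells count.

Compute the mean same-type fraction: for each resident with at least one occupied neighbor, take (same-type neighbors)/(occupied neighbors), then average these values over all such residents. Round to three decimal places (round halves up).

0.797

Row 0: (0,1)B 2/2 · (0,2)B 2/2 · (0,3)B 3/3 · (0,4)B 2/2
Row 1: (1,1)B 1/1 · (1,3)B 3/3 · (1,4)B 2/2
Row 2: (2,3)B 2/2
Row 3: (3,0)R 2/2 · (3,1)R 3/3 · (3,2)R 1/2 · (3,3)B 1/4 · (3,4)R 0/1
Row 4: (4,0)R 2/2 · (4,1)R 2/2 · (4,3)R 0/1
Sum over 16 residents: 2/2 + 2/2 + 3/3 + 2/2 + 1/1 + 3/3 + 2/2 + 2/2 + 2/2 + 3/3 + 1/2 + 1/4 + 0/1 + 2/2 + 2/2 + 0/1 = 51/4; mean = 51/4 ÷ 16 = 51/64 = 0.796875 → 0.797.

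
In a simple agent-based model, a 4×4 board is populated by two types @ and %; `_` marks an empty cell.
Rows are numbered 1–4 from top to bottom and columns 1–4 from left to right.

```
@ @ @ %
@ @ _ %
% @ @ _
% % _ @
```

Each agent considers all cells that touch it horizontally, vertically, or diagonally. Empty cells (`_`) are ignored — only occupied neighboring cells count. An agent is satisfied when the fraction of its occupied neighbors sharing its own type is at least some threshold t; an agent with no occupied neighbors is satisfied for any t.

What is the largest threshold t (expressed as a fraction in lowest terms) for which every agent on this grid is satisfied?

1/3

Row 1: (1,1)@ 3/3 · (1,2)@ 4/4 · (1,3)@ 2/4 · (1,4)% 1/2
Row 2: (2,1)@ 4/5 · (2,2)@ 6/7 · (2,4)% 1/3
Row 3: (3,1)% 2/5 · (3,2)@ 3/6 · (3,3)@ 3/5
Row 4: (4,1)% 2/3 · (4,2)% 2/4 · (4,4)@ 1/1
The smallest same-type fraction is 1/3 at (2,4), which reduces to 1/3. Any threshold above that leaves this agent unsatisfied.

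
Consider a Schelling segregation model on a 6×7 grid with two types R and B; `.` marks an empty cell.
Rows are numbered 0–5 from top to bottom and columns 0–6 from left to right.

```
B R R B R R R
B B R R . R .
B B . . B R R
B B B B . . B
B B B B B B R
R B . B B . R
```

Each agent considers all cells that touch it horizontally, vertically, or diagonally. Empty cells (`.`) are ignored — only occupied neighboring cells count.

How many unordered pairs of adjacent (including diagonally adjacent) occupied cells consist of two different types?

Scan each occupied cell's neighbors to the right and below (and the two forward diagonals) so each pair is counted once.
Row 0: B(0,0)–R(0,1)≠ B(0,0)–B(1,0)= B(0,0)–B(1,1)= R(0,1)–R(0,2)= R(0,1)–B(1,1)≠ R(0,1)–R(1,2)= R(0,1)–B(1,0)≠ R(0,2)–B(0,3)≠ R(0,2)–R(1,2)= R(0,2)–R(1,3)= R(0,2)–B(1,1)≠ B(0,3)–R(0,4)≠ B(0,3)–R(1,3)≠ B(0,3)–R(1,2)≠ R(0,4)–R(0,5)= R(0,4)–R(1,5)= R(0,4)–R(1,3)= R(0,5)–R(0,6)= R(0,5)–R(1,5)= R(0,6)–R(1,5)=  → 8/20 unlike.
Row 1: B(1,0)–B(1,1)= B(1,0)–B(2,0)= B(1,0)–B(2,1)= B(1,1)–R(1,2)≠ B(1,1)–B(2,1)= B(1,1)–B(2,0)= R(1,2)–R(1,3)= R(1,2)–B(2,1)≠ R(1,3)–B(2,4)≠ R(1,5)–R(2,5)= R(1,5)–R(2,6)= R(1,5)–B(2,4)≠  → 4/12 unlike.
Row 2: B(2,0)–B(2,1)= B(2,0)–B(3,0)= B(2,0)–B(3,1)= B(2,1)–B(3,1)= B(2,1)–B(3,2)= B(2,1)–B(3,0)= B(2,4)–R(2,5)≠ B(2,4)–B(3,3)= R(2,5)–R(2,6)= R(2,5)–B(3,6)≠ R(2,6)–B(3,6)≠  → 3/11 unlike.
Row 3: B(3,0)–B(3,1)= B(3,0)–B(4,0)= B(3,0)–B(4,1)= B(3,1)–B(3,2)= B(3,1)–B(4,1)= B(3,1)–B(4,2)= B(3,1)–B(4,0)= B(3,2)–B(3,3)= B(3,2)–B(4,2)= B(3,2)–B(4,3)= B(3,2)–B(4,1)= B(3,3)–B(4,3)= B(3,3)–B(4,4)= B(3,3)–B(4,2)= B(3,6)–R(4,6)≠ B(3,6)–B(4,5)=  → 1/16 unlike.
Row 4: B(4,0)–B(4,1)= B(4,0)–R(5,0)≠ B(4,0)–B(5,1)= B(4,1)–B(4,2)= B(4,1)–B(5,1)= B(4,1)–R(5,0)≠ B(4,2)–B(4,3)= B(4,2)–B(5,3)= B(4,2)–B(5,1)= B(4,3)–B(4,4)= B(4,3)–B(5,3)= B(4,3)–B(5,4)= B(4,4)–B(4,5)= B(4,4)–B(5,4)= B(4,4)–B(5,3)= B(4,5)–R(4,6)≠ B(4,5)–R(5,6)≠ B(4,5)–B(5,4)= R(4,6)–R(5,6)=  → 4/19 unlike.
Row 5: R(5,0)–B(5,1)≠ B(5,3)–B(5,4)=  → 1/2 unlike.
Total adjacent occupied pairs: 80; unlike-type pairs: 21.

21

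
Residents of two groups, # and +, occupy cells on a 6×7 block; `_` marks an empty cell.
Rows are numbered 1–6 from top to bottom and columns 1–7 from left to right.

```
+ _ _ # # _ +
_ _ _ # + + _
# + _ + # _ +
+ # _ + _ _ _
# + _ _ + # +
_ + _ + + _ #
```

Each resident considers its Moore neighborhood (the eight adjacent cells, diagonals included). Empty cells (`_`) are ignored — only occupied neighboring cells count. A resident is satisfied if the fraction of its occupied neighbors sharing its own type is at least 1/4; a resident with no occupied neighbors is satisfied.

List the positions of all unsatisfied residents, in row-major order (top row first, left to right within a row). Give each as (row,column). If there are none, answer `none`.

(1,1)+ 0/0 ✓
(1,4)# 2/3 ✓
(1,5)# 2/4 ✓
(1,7)+ 1/1 ✓
(2,4)# 3/5 ✓
(2,5)+ 2/6 ✓
(2,6)+ 3/5 ✓
(3,1)# 1/3 ✓
(3,2)+ 1/3 ✓
(3,4)+ 2/4 ✓
(3,5)# 1/5 ✗
(3,7)+ 1/1 ✓
(4,1)+ 2/5 ✓
(4,2)# 2/5 ✓
(4,4)+ 2/3 ✓
(5,1)# 1/4 ✓
(5,2)+ 2/4 ✓
(5,5)+ 3/4 ✓
(5,6)# 1/4 ✓
(5,7)+ 0/2 ✗
(6,2)+ 1/2 ✓
(6,4)+ 2/2 ✓
(6,5)+ 2/3 ✓
(6,7)# 1/2 ✓

(3,5), (5,7)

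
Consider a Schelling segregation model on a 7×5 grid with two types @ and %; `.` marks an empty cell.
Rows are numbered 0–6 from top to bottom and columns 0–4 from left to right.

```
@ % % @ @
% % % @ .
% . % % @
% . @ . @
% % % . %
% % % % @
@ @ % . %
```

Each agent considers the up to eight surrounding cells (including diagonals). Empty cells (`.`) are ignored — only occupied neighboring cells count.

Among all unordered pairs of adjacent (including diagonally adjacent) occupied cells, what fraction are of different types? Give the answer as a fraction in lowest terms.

25/66

Scan each occupied cell's neighbors to the right and below (and the two forward diagonals) so each pair is counted once.
Row 0: @(0,0)–%(0,1)≠ @(0,0)–%(1,0)≠ @(0,0)–%(1,1)≠ %(0,1)–%(0,2)= %(0,1)–%(1,1)= %(0,1)–%(1,2)= %(0,1)–%(1,0)= %(0,2)–@(0,3)≠ %(0,2)–%(1,2)= %(0,2)–@(1,3)≠ %(0,2)–%(1,1)= @(0,3)–@(0,4)= @(0,3)–@(1,3)= @(0,3)–%(1,2)≠ @(0,4)–@(1,3)=  → 6/15 unlike.
Row 1: %(1,0)–%(1,1)= %(1,0)–%(2,0)= %(1,1)–%(1,2)= %(1,1)–%(2,2)= %(1,1)–%(2,0)= %(1,2)–@(1,3)≠ %(1,2)–%(2,2)= %(1,2)–%(2,3)= @(1,3)–%(2,3)≠ @(1,3)–@(2,4)= @(1,3)–%(2,2)≠  → 3/11 unlike.
Row 2: %(2,0)–%(3,0)= %(2,2)–%(2,3)= %(2,2)–@(3,2)≠ %(2,3)–@(2,4)≠ %(2,3)–@(3,4)≠ %(2,3)–@(3,2)≠ @(2,4)–@(3,4)=  → 4/7 unlike.
Row 3: %(3,0)–%(4,0)= %(3,0)–%(4,1)= @(3,2)–%(4,2)≠ @(3,2)–%(4,1)≠ @(3,4)–%(4,4)≠  → 3/5 unlike.
Row 4: %(4,0)–%(4,1)= %(4,0)–%(5,0)= %(4,0)–%(5,1)= %(4,1)–%(4,2)= %(4,1)–%(5,1)= %(4,1)–%(5,2)= %(4,1)–%(5,0)= %(4,2)–%(5,2)= %(4,2)–%(5,3)= %(4,2)–%(5,1)= %(4,4)–@(5,4)≠ %(4,4)–%(5,3)=  → 1/12 unlike.
Row 5: %(5,0)–%(5,1)= %(5,0)–@(6,0)≠ %(5,0)–@(6,1)≠ %(5,1)–%(5,2)= %(5,1)–@(6,1)≠ %(5,1)–%(6,2)= %(5,1)–@(6,0)≠ %(5,2)–%(5,3)= %(5,2)–%(6,2)= %(5,2)–@(6,1)≠ %(5,3)–@(5,4)≠ %(5,3)–%(6,4)= %(5,3)–%(6,2)= @(5,4)–%(6,4)≠  → 7/14 unlike.
Row 6: @(6,0)–@(6,1)= @(6,1)–%(6,2)≠  → 1/2 unlike.
Total adjacent occupied pairs: 66; unlike-type pairs: 25.
25/66 is already in lowest terms.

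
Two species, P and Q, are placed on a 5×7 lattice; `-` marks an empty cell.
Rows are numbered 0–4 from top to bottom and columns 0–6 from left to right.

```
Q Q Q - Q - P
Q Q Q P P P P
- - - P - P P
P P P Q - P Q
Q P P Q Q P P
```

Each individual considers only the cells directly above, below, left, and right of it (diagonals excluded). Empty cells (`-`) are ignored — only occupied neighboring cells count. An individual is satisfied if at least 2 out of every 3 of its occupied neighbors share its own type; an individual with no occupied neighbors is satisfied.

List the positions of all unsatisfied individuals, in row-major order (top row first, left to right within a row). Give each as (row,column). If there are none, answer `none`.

(0,4), (2,3), (3,0), (3,3), (3,6), (4,0), (4,4), (4,6)

(0,0)Q 2/2 ok
(0,1)Q 3/3 ok
(0,2)Q 2/2 ok
(0,4)Q 0/1 unhappy
(0,6)P 1/1 ok
(1,0)Q 2/2 ok
(1,1)Q 3/3 ok
(1,2)Q 2/3 ok
(1,3)P 2/3 ok
(1,4)P 2/3 ok
(1,5)P 3/3 ok
(1,6)P 3/3 ok
(2,3)P 1/2 unhappy
(2,5)P 3/3 ok
(2,6)P 2/3 ok
(3,0)P 1/2 unhappy
(3,1)P 3/3 ok
(3,2)P 2/3 ok
(3,3)Q 1/3 unhappy
(3,5)P 2/3 ok
(3,6)Q 0/3 unhappy
(4,0)Q 0/2 unhappy
(4,1)P 2/3 ok
(4,2)P 2/3 ok
(4,3)Q 2/3 ok
(4,4)Q 1/2 unhappy
(4,5)P 2/3 ok
(4,6)P 1/2 unhappy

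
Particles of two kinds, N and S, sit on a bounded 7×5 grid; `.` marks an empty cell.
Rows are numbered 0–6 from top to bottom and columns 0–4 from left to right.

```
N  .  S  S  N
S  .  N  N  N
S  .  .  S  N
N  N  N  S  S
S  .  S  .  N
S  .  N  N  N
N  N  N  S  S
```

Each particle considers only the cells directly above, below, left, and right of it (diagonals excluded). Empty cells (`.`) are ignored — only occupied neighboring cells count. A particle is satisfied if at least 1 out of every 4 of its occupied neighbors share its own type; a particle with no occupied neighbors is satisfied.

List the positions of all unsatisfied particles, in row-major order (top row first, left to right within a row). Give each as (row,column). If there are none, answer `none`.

(0,0), (4,2)

(0,0)N 0/1 unhappy
(0,2)S 1/2 ok
(0,3)S 1/3 ok
(0,4)N 1/2 ok
(1,0)S 1/2 ok
(1,2)N 1/2 ok
(1,3)N 2/4 ok
(1,4)N 3/3 ok
(2,0)S 1/2 ok
(2,3)S 1/3 ok
(2,4)N 1/3 ok
(3,0)N 1/3 ok
(3,1)N 2/2 ok
(3,2)N 1/3 ok
(3,3)S 2/3 ok
(3,4)S 1/3 ok
(4,0)S 1/2 ok
(4,2)S 0/2 unhappy
(4,4)N 1/2 ok
(5,0)S 1/2 ok
(5,2)N 2/3 ok
(5,3)N 2/3 ok
(5,4)N 2/3 ok
(6,0)N 1/2 ok
(6,1)N 2/2 ok
(6,2)N 2/3 ok
(6,3)S 1/3 ok
(6,4)S 1/2 ok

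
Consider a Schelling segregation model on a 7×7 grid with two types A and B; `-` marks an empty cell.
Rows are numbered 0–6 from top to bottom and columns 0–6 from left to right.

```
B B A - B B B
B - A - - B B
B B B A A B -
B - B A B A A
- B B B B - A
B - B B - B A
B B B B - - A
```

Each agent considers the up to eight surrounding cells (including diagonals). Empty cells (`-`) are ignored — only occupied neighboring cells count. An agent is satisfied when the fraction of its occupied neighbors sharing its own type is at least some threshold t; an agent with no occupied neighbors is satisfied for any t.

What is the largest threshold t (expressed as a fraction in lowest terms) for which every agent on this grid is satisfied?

Row 0: (0,0)B 2/2 · (0,1)B 2/4 · (0,2)A 1/2 · (0,4)B 2/2 · (0,5)B 4/4 · (0,6)B 3/3
Row 1: (1,0)B 4/4 · (1,2)A 2/5 · (1,5)B 5/6 · (1,6)B 4/4
Row 2: (2,0)B 3/3 · (2,1)B 5/6 · (2,2)B 2/5 · (2,3)A 3/6 · (2,4)A 3/6 · (2,5)B 3/6
Row 3: (3,0)B 3/3 · (3,2)B 5/7 · (3,3)A 2/8 · (3,4)B 3/7 · (3,5)A 3/6 · (3,6)A 2/3
Row 4: (4,1)B 5/5 · (4,2)B 5/6 · (4,3)B 6/7 · (4,4)B 4/6 · (4,6)A 3/4
Row 5: (5,0)B 3/3 · (5,2)B 7/7 · (5,3)B 6/6 · (5,5)B 1/4 · (5,6)A 2/3
Row 6: (6,0)B 2/2 · (6,1)B 4/4 · (6,2)B 4/4 · (6,3)B 3/3 · (6,6)A 1/2
The smallest same-type fraction is 2/8 at (3,3), which reduces to 1/4. Any threshold above that leaves this agent unsatisfied.

1/4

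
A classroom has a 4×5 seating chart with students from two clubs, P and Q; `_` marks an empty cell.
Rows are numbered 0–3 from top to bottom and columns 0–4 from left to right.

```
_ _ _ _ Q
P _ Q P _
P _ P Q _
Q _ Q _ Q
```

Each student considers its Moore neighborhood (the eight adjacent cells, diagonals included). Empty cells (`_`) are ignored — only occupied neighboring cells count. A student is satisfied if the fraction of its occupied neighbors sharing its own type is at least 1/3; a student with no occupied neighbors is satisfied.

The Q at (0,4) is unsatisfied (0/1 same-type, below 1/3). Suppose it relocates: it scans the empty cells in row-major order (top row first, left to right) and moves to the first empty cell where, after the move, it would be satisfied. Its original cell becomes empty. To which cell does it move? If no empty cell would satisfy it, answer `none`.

Vacating (0,4). Empty cells in order:
  (0,0): 0/1 same-type → still unsatisfied.
  (0,1): 1/2 same-type → satisfied — stop here.

(0,1)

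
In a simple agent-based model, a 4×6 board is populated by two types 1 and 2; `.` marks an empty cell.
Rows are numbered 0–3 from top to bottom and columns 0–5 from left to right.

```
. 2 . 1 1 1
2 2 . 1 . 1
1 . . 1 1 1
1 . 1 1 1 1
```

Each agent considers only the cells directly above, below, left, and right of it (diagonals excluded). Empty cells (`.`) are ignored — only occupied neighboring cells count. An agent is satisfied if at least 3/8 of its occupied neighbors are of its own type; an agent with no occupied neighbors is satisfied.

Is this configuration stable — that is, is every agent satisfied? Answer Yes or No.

Yes

Row 0: (0,1)2 1/1 ✓ · (0,3)1 2/2 ✓ · (0,4)1 2/2 ✓ · (0,5)1 2/2 ✓
Row 1: (1,0)2 1/2 ✓ · (1,1)2 2/2 ✓ · (1,3)1 2/2 ✓ · (1,5)1 2/2 ✓
Row 2: (2,0)1 1/2 ✓ · (2,3)1 3/3 ✓ · (2,4)1 3/3 ✓ · (2,5)1 3/3 ✓
Row 3: (3,0)1 1/1 ✓ · (3,2)1 1/1 ✓ · (3,3)1 3/3 ✓ · (3,4)1 3/3 ✓ · (3,5)1 2/2 ✓
All meet the threshold, so the configuration is stable.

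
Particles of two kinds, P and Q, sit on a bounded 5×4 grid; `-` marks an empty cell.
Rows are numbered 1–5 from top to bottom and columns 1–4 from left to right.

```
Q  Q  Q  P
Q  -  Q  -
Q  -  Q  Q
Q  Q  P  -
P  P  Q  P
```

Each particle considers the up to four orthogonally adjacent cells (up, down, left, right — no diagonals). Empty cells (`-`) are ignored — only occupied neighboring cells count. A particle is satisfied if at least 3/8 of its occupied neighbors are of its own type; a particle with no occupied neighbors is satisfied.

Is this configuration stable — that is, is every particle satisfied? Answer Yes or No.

Row 1: (1,1)Q 2/2 ✓ · (1,2)Q 2/2 ✓ · (1,3)Q 2/3 ✓ · (1,4)P 0/1 ✗
Row 2: (2,1)Q 2/2 ✓ · (2,3)Q 2/2 ✓
Row 3: (3,1)Q 2/2 ✓ · (3,3)Q 2/3 ✓ · (3,4)Q 1/1 ✓
Row 4: (4,1)Q 2/3 ✓ · (4,2)Q 1/3 ✗ · (4,3)P 0/3 ✗
Row 5: (5,1)P 1/2 ✓ · (5,2)P 1/3 ✗ · (5,3)Q 0/3 ✗ · (5,4)P 0/1 ✗
For instance (1,4) has only 0/1 same-type neighbors, below 3/8.

No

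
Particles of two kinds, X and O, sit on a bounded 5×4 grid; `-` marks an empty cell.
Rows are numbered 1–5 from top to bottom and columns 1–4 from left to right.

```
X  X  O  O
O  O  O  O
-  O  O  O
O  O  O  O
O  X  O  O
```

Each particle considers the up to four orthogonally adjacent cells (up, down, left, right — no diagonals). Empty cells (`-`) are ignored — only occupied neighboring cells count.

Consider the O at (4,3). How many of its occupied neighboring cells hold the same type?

Occupied neighbors of (4,3): (3,3)=O, (5,3)=O, (4,2)=O, (4,4)=O.
Same type (O): 4 of 4.

4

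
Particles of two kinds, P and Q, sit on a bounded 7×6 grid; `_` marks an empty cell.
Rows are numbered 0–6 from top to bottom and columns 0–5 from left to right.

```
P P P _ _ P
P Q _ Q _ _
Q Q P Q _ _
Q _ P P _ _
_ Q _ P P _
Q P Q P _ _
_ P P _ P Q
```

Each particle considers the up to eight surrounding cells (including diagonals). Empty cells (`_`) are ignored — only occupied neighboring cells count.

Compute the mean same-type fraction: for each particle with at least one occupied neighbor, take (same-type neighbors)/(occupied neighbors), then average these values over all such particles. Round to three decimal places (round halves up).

0.531

Row 0: (0,0)P 2/3 · (0,1)P 3/4 · (0,2)P 1/3 · (0,5)P — no occupied neighbors
Row 1: (1,0)P 2/5 · (1,1)Q 2/7 · (1,3)Q 1/3
Row 2: (2,0)Q 3/4 · (2,1)Q 3/6 · (2,2)P 2/6 · (2,3)Q 1/4
Row 3: (3,0)Q 3/3 · (3,2)P 3/6 · (3,3)P 4/5
Row 4: (4,1)Q 3/5 · (4,3)P 4/5 · (4,4)P 3/3
Row 5: (5,0)Q 1/3 · (5,1)P 2/5 · (5,2)Q 1/6 · (5,3)P 4/5
Row 6: (6,1)P 2/4 · (6,2)P 3/4 · (6,4)P 1/2 · (6,5)Q 0/1
Sum over 24 particles: 2/3 + 3/4 + 1/3 + 2/5 + 2/7 + 1/3 + 3/4 + 3/6 + 2/6 + 1/4 + 3/3 + 3/6 + 4/5 + 3/5 + 4/5 + 3/3 + 1/3 + 2/5 + 1/6 + 4/5 + 2/4 + 3/4 + 1/2 + 0/1 = 1339/105; mean = 1339/105 ÷ 24 = 1339/2520 = 0.531349… → 0.531.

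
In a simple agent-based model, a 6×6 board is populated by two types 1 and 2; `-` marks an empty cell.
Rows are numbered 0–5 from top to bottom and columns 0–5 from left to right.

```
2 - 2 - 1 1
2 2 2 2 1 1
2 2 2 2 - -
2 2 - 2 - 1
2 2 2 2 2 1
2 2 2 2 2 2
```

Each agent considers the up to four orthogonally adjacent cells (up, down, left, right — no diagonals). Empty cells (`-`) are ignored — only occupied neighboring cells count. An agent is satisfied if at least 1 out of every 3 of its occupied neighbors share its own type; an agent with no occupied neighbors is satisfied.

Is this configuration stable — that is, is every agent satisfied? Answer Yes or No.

(0,0)2 1/1 ✓
(0,2)2 1/1 ✓
(0,4)1 2/2 ✓
(0,5)1 2/2 ✓
(1,0)2 3/3 ✓
(1,1)2 3/3 ✓
(1,2)2 4/4 ✓
(1,3)2 2/3 ✓
(1,4)1 2/3 ✓
(1,5)1 2/2 ✓
(2,0)2 3/3 ✓
(2,1)2 4/4 ✓
(2,2)2 3/3 ✓
(2,3)2 3/3 ✓
(3,0)2 3/3 ✓
(3,1)2 3/3 ✓
(3,3)2 2/2 ✓
(3,5)1 1/1 ✓
(4,0)2 3/3 ✓
(4,1)2 4/4 ✓
(4,2)2 3/3 ✓
(4,3)2 4/4 ✓
(4,4)2 2/3 ✓
(4,5)1 1/3 ✓
(5,0)2 2/2 ✓
(5,1)2 3/3 ✓
(5,2)2 3/3 ✓
(5,3)2 3/3 ✓
(5,4)2 3/3 ✓
(5,5)2 1/2 ✓
All meet the threshold, so the configuration is stable.

Yes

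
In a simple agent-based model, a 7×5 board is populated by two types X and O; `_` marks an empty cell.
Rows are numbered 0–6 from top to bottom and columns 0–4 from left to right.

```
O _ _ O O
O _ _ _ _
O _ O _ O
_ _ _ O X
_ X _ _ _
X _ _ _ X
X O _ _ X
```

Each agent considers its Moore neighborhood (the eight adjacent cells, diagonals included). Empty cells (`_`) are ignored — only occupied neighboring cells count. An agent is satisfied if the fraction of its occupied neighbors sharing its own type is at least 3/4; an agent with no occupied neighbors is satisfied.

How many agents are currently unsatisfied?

(0,0)O 1/1 satisfied
(0,3)O 1/1 satisfied
(0,4)O 1/1 satisfied
(1,0)O 2/2 satisfied
(2,0)O 1/1 satisfied
(2,2)O 1/1 satisfied
(2,4)O 1/2 not
(3,3)O 2/3 not
(3,4)X 0/2 not
(4,1)X 1/1 satisfied
(5,0)X 2/3 not
(5,4)X 1/1 satisfied
(6,0)X 1/2 not
(6,1)O 0/2 not
(6,4)X 1/1 satisfied
Unsatisfied: (2,4), (3,3), (3,4), (5,0), (6,0), (6,1) — 6 in total.

6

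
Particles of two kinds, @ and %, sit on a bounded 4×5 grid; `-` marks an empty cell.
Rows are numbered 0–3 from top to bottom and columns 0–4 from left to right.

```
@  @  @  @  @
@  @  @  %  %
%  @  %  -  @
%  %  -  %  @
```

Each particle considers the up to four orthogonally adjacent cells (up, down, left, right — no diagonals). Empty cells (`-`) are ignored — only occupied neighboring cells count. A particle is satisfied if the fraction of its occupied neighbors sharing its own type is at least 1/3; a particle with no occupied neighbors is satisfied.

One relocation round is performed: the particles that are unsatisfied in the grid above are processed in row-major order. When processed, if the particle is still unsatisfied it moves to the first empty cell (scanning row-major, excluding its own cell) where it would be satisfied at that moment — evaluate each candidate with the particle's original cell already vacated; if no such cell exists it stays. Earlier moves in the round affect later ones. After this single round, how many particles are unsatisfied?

0

Initially unsatisfied (in order): (2,1), (2,2), (3,3).
  (2,1): no empty cell satisfies it; stays.
  (2,2) → (2,3).
  (3,3): now satisfied by earlier moves; stays.
Resulting grid:
@ @ @ @ @
@ @ @ % %
% @ - % @
% % - % @
All satisfied now.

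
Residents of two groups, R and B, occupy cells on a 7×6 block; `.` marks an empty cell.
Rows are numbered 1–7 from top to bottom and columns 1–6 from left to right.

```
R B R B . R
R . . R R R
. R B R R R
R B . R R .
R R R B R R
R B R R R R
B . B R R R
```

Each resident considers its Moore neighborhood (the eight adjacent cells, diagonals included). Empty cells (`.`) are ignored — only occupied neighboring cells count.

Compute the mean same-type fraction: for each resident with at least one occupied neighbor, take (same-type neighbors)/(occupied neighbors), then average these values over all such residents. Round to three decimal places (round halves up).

0.638

(1,1)R 1/2
(1,2)B 0/3
(1,3)R 1/3
(1,4)B 0/3
(1,6)R 2/2
(2,1)R 2/3
(2,4)R 4/6
(2,5)R 6/7
(2,6)R 4/4
(3,2)R 2/4
(3,3)B 1/5
(3,4)R 5/6
(3,5)R 7/7
(3,6)R 4/4
(4,1)R 3/4
(4,2)B 1/6
(4,4)R 5/7
(4,5)R 6/7
(5,1)R 3/5
(5,2)R 5/7
(5,3)R 4/7
(5,4)B 0/7
(5,5)R 6/7
(5,6)R 4/4
(6,1)R 2/4
(6,2)B 2/7
(6,3)R 4/7
(6,4)R 6/8
(6,5)R 7/8
(6,6)R 5/5
(7,1)B 1/2
(7,3)B 1/4
(7,4)R 4/5
(7,5)R 5/5
(7,6)R 3/3
Sum over 35 residents: 1/2 + 0/3 + 1/3 + 0/3 + 2/2 + 2/3 + 4/6 + 6/7 + 4/4 + 2/4 + 1/5 + 5/6 + 7/7 + 4/4 + 3/4 + 1/6 + 5/7 + 6/7 + 3/5 + 5/7 + 4/7 + 0/7 + 6/7 + 4/4 + 2/4 + 2/7 + 4/7 + 6/8 + 7/8 + 5/5 + 1/2 + 1/4 + 4/5 + 5/5 + 3/3 = 18749/840; mean = 18749/840 ÷ 35 = 18749/29400 = 0.637721… → 0.638.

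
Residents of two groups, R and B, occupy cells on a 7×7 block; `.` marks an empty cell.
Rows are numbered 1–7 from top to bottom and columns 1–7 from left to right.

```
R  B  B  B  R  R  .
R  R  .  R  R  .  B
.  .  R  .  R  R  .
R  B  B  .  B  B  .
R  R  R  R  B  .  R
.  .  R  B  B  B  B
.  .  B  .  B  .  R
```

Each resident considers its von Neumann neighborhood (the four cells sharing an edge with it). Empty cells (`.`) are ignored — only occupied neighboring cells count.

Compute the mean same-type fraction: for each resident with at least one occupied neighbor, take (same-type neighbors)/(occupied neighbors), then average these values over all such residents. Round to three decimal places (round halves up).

0.555

Row 1: (1,1)R 1/2 · (1,2)B 1/3 · (1,3)B 2/2 · (1,4)B 1/3 · (1,5)R 2/3 · (1,6)R 1/1
Row 2: (2,1)R 2/2 · (2,2)R 1/2 · (2,4)R 1/2 · (2,5)R 3/3 · (2,7)B — no occupied neighbors
Row 3: (3,3)R 0/1 · (3,5)R 2/3 · (3,6)R 1/2
Row 4: (4,1)R 1/2 · (4,2)B 1/3 · (4,3)B 1/3 · (4,5)B 2/3 · (4,6)B 1/2
Row 5: (5,1)R 2/2 · (5,2)R 2/3 · (5,3)R 3/4 · (5,4)R 1/3 · (5,5)B 2/3 · (5,7)R 0/1
Row 6: (6,3)R 1/3 · (6,4)B 1/3 · (6,5)B 4/4 · (6,6)B 2/2 · (6,7)B 1/3
Row 7: (7,3)B 0/1 · (7,5)B 1/1 · (7,7)R 0/1
Sum over 32 residents: 1/2 + 1/3 + 2/2 + 1/3 + 2/3 + 1/1 + 2/2 + 1/2 + 1/2 + 3/3 + 0/1 + 2/3 + 1/2 + 1/2 + 1/3 + 1/3 + 2/3 + 1/2 + 2/2 + 2/3 + 3/4 + 1/3 + 2/3 + 0/1 + 1/3 + 1/3 + 4/4 + 2/2 + 1/3 + 0/1 + 1/1 + 0/1 = 71/4; mean = 71/4 ÷ 32 = 71/128 = 0.554687… → 0.555.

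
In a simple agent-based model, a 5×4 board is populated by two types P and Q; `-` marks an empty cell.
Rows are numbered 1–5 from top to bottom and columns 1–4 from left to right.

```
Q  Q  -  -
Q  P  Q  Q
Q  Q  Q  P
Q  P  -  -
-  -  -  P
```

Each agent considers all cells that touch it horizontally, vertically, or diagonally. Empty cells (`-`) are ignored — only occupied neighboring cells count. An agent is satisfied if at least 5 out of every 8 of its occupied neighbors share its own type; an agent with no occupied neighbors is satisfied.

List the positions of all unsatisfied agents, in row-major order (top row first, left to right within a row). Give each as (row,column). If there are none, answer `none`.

(2,2), (3,1), (3,3), (3,4), (4,2)

(1,1)Q 2/3 ok
(1,2)Q 3/4 ok
(2,1)Q 4/5 ok
(2,2)P 0/7 unhappy
(2,3)Q 4/6 ok
(2,4)Q 2/3 ok
(3,1)Q 3/5 unhappy
(3,2)Q 5/7 ok
(3,3)Q 3/6 unhappy
(3,4)P 0/3 unhappy
(4,1)Q 2/3 ok
(4,2)P 0/4 unhappy
(5,4)P 0/0 ok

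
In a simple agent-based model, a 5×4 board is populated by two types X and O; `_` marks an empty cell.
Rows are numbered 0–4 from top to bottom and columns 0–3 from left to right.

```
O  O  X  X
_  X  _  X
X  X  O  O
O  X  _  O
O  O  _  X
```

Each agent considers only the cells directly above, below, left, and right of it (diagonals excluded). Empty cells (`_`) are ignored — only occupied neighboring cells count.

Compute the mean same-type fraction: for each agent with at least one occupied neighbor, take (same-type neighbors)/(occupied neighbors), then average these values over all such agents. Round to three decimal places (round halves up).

0.557

(0,0)O 1/1
(0,1)O 1/3
(0,2)X 1/2
(0,3)X 2/2
(1,1)X 1/2
(1,3)X 1/2
(2,0)X 1/2
(2,1)X 3/4
(2,2)O 1/2
(2,3)O 2/3
(3,0)O 1/3
(3,1)X 1/3
(3,3)O 1/2
(4,0)O 2/2
(4,1)O 1/2
(4,3)X 0/1
Sum over 16 agents: 1/1 + 1/3 + 1/2 + 2/2 + 1/2 + 1/2 + 1/2 + 3/4 + 1/2 + 2/3 + 1/3 + 1/3 + 1/2 + 2/2 + 1/2 + 0/1 = 107/12; mean = 107/12 ÷ 16 = 107/192 = 0.557291… → 0.557.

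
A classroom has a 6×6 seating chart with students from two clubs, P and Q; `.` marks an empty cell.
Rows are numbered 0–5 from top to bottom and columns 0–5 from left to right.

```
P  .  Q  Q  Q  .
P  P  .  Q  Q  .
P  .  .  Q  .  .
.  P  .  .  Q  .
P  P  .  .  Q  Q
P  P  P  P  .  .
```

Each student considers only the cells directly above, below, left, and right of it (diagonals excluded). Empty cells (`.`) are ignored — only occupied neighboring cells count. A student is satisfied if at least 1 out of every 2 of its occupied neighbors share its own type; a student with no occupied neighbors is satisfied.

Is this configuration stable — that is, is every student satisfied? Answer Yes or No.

Yes

(0,0)P 1/1 satisfied
(0,2)Q 1/1 satisfied
(0,3)Q 3/3 satisfied
(0,4)Q 2/2 satisfied
(1,0)P 3/3 satisfied
(1,1)P 1/1 satisfied
(1,3)Q 3/3 satisfied
(1,4)Q 2/2 satisfied
(2,0)P 1/1 satisfied
(2,3)Q 1/1 satisfied
(3,1)P 1/1 satisfied
(3,4)Q 1/1 satisfied
(4,0)P 2/2 satisfied
(4,1)P 3/3 satisfied
(4,4)Q 2/2 satisfied
(4,5)Q 1/1 satisfied
(5,0)P 2/2 satisfied
(5,1)P 3/3 satisfied
(5,2)P 2/2 satisfied
(5,3)P 1/1 satisfied
All meet the threshold, so the configuration is stable.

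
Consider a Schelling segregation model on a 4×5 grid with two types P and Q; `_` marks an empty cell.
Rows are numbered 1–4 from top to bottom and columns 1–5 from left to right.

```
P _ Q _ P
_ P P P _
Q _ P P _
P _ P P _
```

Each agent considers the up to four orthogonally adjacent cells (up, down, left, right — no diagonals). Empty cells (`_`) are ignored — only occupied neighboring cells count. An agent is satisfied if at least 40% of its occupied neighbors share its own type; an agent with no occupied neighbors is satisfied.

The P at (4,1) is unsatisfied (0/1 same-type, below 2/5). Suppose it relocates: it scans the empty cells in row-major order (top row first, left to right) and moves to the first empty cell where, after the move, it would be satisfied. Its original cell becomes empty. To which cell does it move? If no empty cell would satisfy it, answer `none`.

(1,2)

Vacating (4,1). Empty cells in order:
  (1,2): 2/3 same-type → satisfied — stop here.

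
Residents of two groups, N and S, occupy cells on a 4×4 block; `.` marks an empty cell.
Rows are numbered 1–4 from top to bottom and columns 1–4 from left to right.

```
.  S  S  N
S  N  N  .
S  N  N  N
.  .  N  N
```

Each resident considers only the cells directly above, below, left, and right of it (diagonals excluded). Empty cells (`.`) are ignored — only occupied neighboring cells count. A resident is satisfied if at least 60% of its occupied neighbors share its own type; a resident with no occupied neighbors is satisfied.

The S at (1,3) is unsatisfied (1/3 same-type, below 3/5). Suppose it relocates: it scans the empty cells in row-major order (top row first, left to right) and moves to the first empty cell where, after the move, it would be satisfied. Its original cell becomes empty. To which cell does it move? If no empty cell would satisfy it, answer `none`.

Vacating (1,3). Empty cells in order:
  (1,1): 2/2 same-type → satisfied — stop here.

(1,1)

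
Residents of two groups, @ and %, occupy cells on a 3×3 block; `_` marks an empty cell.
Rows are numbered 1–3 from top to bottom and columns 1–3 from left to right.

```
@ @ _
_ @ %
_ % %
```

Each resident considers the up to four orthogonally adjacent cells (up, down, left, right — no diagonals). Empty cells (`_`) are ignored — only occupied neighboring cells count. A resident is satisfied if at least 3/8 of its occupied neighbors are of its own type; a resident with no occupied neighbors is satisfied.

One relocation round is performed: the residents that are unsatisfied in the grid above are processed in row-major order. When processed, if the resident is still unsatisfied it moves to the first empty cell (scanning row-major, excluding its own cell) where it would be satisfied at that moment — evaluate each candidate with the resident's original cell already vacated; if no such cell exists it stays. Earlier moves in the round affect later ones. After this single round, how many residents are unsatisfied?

Initially unsatisfied (in order): (2,2).
  (2,2) → (1,3).
Resulting grid:
@ @ @
_ _ %
_ % %
All satisfied now.

0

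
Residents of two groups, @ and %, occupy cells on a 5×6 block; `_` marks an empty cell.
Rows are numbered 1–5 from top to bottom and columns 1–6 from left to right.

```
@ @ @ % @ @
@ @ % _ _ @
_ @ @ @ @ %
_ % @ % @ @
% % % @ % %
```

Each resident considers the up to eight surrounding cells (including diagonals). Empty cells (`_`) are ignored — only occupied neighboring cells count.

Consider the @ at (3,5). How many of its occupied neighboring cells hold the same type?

4

Occupied neighbors of (3,5): (2,6)=@, (3,4)=@, (3,6)=%, (4,4)=%, (4,5)=@, (4,6)=@.
Same type (@): 4 of 6.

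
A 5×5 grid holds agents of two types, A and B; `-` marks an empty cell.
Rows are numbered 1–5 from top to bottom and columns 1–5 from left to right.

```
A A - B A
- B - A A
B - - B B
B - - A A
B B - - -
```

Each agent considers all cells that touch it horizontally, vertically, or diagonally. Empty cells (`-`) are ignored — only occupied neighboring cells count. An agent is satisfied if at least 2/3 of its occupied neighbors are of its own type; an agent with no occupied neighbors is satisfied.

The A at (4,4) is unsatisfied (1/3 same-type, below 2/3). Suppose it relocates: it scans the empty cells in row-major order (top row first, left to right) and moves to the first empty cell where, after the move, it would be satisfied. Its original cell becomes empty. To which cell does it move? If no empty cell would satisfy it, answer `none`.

(5,4)

Vacating (4,4). Empty cells in order:
  (1,3): 2/4 same-type → still unsatisfied.
  (2,1): 2/4 same-type → still unsatisfied.
  (2,3): 2/5 same-type → still unsatisfied.
  (3,2): 0/3 same-type → still unsatisfied.
  (3,3): 1/3 same-type → still unsatisfied.
  (4,2): 0/4 same-type → still unsatisfied.
  (4,3): 0/2 same-type → still unsatisfied.
  (5,3): 0/1 same-type → still unsatisfied.
  (5,4): 1/1 same-type → satisfied — stop here.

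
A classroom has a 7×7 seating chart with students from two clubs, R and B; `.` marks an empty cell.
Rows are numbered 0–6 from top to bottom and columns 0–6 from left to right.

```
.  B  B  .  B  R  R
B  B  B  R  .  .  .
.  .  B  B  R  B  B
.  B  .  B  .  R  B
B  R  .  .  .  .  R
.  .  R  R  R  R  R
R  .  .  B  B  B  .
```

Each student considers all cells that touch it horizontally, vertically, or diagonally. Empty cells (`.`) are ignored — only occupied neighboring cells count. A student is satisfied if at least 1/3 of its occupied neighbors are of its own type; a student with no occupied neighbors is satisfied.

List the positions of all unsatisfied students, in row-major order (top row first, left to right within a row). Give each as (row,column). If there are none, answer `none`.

(0,4), (1,3), (6,3), (6,5)

Row 0: (0,1)B 4/4 ✓ · (0,2)B 3/4 ✓ · (0,4)B 0/2 ✗ · (0,5)R 1/2 ✓ · (0,6)R 1/1 ✓
Row 1: (1,0)B 2/2 ✓ · (1,1)B 5/5 ✓ · (1,2)B 5/6 ✓ · (1,3)R 1/6 ✗
Row 2: (2,2)B 5/6 ✓ · (2,3)B 3/5 ✓ · (2,4)R 2/5 ✓ · (2,5)B 2/4 ✓ · (2,6)B 2/3 ✓
Row 3: (3,1)B 2/3 ✓ · (3,3)B 2/3 ✓ · (3,5)R 2/5 ✓ · (3,6)B 2/4 ✓
Row 4: (4,0)B 1/2 ✓ · (4,1)R 1/3 ✓ · (4,6)R 3/4 ✓
Row 5: (5,2)R 2/3 ✓ · (5,3)R 2/4 ✓ · (5,4)R 2/5 ✓ · (5,5)R 3/5 ✓ · (5,6)R 2/3 ✓
Row 6: (6,0)R 0/0 ✓ · (6,3)B 1/4 ✗ · (6,4)B 2/5 ✓ · (6,5)B 1/4 ✗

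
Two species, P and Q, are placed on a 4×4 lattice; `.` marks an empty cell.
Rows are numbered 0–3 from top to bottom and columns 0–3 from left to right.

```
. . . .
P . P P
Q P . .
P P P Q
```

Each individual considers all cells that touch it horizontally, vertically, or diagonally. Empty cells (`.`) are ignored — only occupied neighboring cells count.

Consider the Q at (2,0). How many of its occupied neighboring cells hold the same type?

0

Occupied neighbors of (2,0): (1,0)=P, (2,1)=P, (3,0)=P, (3,1)=P.
Same type (Q): 0 of 4.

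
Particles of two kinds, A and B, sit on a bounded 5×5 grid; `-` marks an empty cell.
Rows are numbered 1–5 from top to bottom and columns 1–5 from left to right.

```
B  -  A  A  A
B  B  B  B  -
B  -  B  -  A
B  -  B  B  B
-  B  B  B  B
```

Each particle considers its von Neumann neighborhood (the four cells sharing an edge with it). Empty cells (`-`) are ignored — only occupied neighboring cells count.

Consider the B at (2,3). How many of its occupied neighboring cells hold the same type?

Occupied neighbors of (2,3): (1,3)=A, (3,3)=B, (2,2)=B, (2,4)=B.
Same type (B): 3 of 4.

3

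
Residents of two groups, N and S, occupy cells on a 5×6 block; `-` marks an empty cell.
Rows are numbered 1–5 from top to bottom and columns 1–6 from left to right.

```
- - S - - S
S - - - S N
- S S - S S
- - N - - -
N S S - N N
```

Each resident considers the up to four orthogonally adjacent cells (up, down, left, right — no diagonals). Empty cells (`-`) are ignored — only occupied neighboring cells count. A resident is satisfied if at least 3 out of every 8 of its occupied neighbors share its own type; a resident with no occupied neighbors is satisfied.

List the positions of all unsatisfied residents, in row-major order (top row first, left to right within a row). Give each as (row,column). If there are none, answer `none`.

Row 1: (1,3)S 0/0 ok · (1,6)S 0/1 unhappy
Row 2: (2,1)S 0/0 ok · (2,5)S 1/2 ok · (2,6)N 0/3 unhappy
Row 3: (3,2)S 1/1 ok · (3,3)S 1/2 ok · (3,5)S 2/2 ok · (3,6)S 1/2 ok
Row 4: (4,3)N 0/2 unhappy
Row 5: (5,1)N 0/1 unhappy · (5,2)S 1/2 ok · (5,3)S 1/2 ok · (5,5)N 1/1 ok · (5,6)N 1/1 ok

(1,6), (2,6), (4,3), (5,1)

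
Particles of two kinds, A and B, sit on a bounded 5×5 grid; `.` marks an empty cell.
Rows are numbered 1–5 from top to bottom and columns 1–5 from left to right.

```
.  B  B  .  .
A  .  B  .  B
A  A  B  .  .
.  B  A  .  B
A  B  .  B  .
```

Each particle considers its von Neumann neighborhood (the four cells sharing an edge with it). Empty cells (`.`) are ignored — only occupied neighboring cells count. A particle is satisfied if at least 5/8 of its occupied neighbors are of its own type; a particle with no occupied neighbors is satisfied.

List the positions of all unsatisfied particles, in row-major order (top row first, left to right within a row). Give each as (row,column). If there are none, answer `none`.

(1,2)B 1/1 ok
(1,3)B 2/2 ok
(2,1)A 1/1 ok
(2,3)B 2/2 ok
(2,5)B 0/0 ok
(3,1)A 2/2 ok
(3,2)A 1/3 unhappy
(3,3)B 1/3 unhappy
(4,2)B 1/3 unhappy
(4,3)A 0/2 unhappy
(4,5)B 0/0 ok
(5,1)A 0/1 unhappy
(5,2)B 1/2 unhappy
(5,4)B 0/0 ok

(3,2), (3,3), (4,2), (4,3), (5,1), (5,2)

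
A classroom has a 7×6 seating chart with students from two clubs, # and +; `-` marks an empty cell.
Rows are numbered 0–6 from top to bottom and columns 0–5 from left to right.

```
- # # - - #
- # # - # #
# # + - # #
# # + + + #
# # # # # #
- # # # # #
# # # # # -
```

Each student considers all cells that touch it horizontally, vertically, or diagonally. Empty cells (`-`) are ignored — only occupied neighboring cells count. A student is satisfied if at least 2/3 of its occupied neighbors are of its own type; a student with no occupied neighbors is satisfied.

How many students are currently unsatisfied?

5

Row 0: (0,1)# 3/3 ✓ · (0,2)# 3/3 ✓ · (0,5)# 2/2 ✓
Row 1: (1,1)# 5/6 ✓ · (1,2)# 4/5 ✓ · (1,4)# 4/4 ✓ · (1,5)# 4/4 ✓
Row 2: (2,0)# 4/4 ✓ · (2,1)# 5/7 ✓ · (2,2)+ 2/6 ✗ · (2,4)# 4/6 ✓ · (2,5)# 4/5 ✓
Row 3: (3,0)# 5/5 ✓ · (3,1)# 6/8 ✓ · (3,2)+ 2/7 ✗ · (3,3)+ 3/7 ✗ · (3,4)+ 1/7 ✗ · (3,5)# 4/5 ✓
Row 4: (4,0)# 4/4 ✓ · (4,1)# 6/7 ✓ · (4,2)# 6/8 ✓ · (4,3)# 5/8 ✗ · (4,4)# 6/8 ✓ · (4,5)# 4/5 ✓
Row 5: (5,1)# 7/7 ✓ · (5,2)# 8/8 ✓ · (5,3)# 8/8 ✓ · (5,4)# 7/7 ✓ · (5,5)# 4/4 ✓
Row 6: (6,0)# 2/2 ✓ · (6,1)# 4/4 ✓ · (6,2)# 5/5 ✓ · (6,3)# 5/5 ✓ · (6,4)# 4/4 ✓
Unsatisfied: (2,2), (3,2), (3,3), (3,4), (4,3) — 5 in total.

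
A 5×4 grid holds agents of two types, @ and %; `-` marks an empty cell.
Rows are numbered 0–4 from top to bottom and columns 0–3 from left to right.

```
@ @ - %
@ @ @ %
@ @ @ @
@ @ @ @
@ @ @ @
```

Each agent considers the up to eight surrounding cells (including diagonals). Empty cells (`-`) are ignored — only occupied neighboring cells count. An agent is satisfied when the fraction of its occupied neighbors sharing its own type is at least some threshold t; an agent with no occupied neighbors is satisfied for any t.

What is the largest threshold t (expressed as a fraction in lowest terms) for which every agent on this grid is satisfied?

1/4

Row 0: (0,0)@ 3/3 · (0,1)@ 4/4 · (0,3)% 1/2
Row 1: (1,0)@ 5/5 · (1,1)@ 7/7 · (1,2)@ 5/7 · (1,3)% 1/4
Row 2: (2,0)@ 5/5 · (2,1)@ 8/8 · (2,2)@ 7/8 · (2,3)@ 4/5
Row 3: (3,0)@ 5/5 · (3,1)@ 8/8 · (3,2)@ 8/8 · (3,3)@ 5/5
Row 4: (4,0)@ 3/3 · (4,1)@ 5/5 · (4,2)@ 5/5 · (4,3)@ 3/3
The smallest same-type fraction is 1/4 at (1,3), which reduces to 1/4. Any threshold above that leaves this agent unsatisfied.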